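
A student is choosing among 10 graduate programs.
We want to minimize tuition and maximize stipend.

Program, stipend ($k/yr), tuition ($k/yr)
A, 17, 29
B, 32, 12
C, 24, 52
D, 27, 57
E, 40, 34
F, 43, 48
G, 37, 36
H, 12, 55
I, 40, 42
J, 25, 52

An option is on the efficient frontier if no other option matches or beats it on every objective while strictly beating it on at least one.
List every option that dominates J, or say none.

B: stipend 32≥25, tuition 12≤52 — dominates J.
E: stipend 40≥25, tuition 34≤52 — dominates J.
F: stipend 43≥25, tuition 48≤52 — dominates J.
G: stipend 37≥25, tuition 36≤52 — dominates J.
I: stipend 40≥25, tuition 42≤52 — dominates J.
Others (A, C, D, H) are each worse than J on at least one objective.

B, E, F, G, I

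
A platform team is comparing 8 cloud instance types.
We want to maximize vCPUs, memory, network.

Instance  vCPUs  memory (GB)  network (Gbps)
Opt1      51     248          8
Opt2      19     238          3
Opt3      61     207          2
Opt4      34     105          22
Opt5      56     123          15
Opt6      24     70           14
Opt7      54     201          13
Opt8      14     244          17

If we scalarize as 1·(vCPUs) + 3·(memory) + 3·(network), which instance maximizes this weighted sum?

Opt1

Opt1: 1·51 + 3·248 + 3·8 = 819
Opt2: 1·19 + 3·238 + 3·3 = 742
Opt3: 1·61 + 3·207 + 3·2 = 688
Opt4: 1·34 + 3·105 + 3·22 = 415
Opt5: 1·56 + 3·123 + 3·15 = 470
Opt6: 1·24 + 3·70 + 3·14 = 276
Opt7: 1·54 + 3·201 + 3·13 = 696
Opt8: 1·14 + 3·244 + 3·17 = 797
Highest: Opt1 at 819.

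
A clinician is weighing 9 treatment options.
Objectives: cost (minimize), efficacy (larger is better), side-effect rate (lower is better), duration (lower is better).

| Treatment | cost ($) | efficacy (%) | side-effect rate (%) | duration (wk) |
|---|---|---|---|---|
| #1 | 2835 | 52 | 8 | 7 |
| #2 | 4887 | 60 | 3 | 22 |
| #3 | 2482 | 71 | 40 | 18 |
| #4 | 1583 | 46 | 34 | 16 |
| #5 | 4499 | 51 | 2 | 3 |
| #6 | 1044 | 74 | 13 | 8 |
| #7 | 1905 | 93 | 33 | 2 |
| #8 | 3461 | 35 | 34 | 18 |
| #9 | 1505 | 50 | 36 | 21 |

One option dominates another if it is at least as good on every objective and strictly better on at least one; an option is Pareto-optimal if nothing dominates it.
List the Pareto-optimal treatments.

#1: not dominated.
#2: not dominated.
#3: dominated by #6 (cost 1044≤2482, efficacy 74≥71, side-effect rate 13≤40, duration 8≤18).
#4: dominated by #6 (cost 1044≤1583, efficacy 74≥46, side-effect rate 13≤34, duration 8≤16).
#5: not dominated (best side-effect rate).
#6: not dominated (best cost).
#7: not dominated (best efficacy).
#8: dominated by #1 (cost 2835≤3461, efficacy 52≥35, side-effect rate 8≤34, duration 7≤18).
#9: dominated by #6 (cost 1044≤1505, efficacy 74≥50, side-effect rate 13≤36, duration 8≤21).

#1, #2, #5, #6, #7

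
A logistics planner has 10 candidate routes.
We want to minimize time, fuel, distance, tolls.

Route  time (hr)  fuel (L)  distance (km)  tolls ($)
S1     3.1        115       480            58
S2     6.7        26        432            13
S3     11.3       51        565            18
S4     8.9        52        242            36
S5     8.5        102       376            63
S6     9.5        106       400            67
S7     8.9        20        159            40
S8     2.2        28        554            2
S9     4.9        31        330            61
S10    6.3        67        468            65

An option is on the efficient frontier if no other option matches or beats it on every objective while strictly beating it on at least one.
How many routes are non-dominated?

S1: not dominated.
S2: not dominated.
S3: dominated by S2 (time 6.7≤11.3, fuel 26≤51, distance 432≤565, tolls 13≤18).
S4: not dominated.
S5: dominated by S9 (time 4.9≤8.5, fuel 31≤102, distance 330≤376, tolls 61≤63).
S6: dominated by S4 (time 8.9≤9.5, fuel 52≤106, distance 242≤400, tolls 36≤67).
S7: not dominated (best fuel).
S8: not dominated (best time).
S9: not dominated.
S10: dominated by S9 (time 4.9≤6.3, fuel 31≤67, distance 330≤468, tolls 61≤65).
Pareto-optimal: S1, S2, S4, S7, S8, S9 → 6.

6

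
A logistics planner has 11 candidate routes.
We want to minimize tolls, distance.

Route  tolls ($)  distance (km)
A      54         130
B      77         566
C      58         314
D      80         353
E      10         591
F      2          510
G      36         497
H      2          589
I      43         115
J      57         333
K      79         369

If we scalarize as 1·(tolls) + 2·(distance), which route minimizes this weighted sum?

I

A: 1·54 + 2·130 = 314
B: 1·77 + 2·566 = 1209
C: 1·58 + 2·314 = 686
D: 1·80 + 2·353 = 786
E: 1·10 + 2·591 = 1192
F: 1·2 + 2·510 = 1022
G: 1·36 + 2·497 = 1030
H: 1·2 + 2·589 = 1180
I: 1·43 + 2·115 = 273
J: 1·57 + 2·333 = 723
K: 1·79 + 2·369 = 817
Lowest: I at 273.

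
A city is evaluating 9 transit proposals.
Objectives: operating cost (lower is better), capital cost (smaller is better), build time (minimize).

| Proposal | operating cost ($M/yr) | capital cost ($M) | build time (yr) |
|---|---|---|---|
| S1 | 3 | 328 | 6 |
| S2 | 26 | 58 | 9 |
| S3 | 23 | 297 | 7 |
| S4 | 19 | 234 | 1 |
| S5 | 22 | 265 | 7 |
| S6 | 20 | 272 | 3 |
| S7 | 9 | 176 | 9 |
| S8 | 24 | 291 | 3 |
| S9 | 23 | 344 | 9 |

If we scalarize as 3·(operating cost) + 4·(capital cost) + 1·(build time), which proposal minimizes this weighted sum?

S2

S1: 3·3 + 4·328 + 1·6 = 1327
S2: 3·26 + 4·58 + 1·9 = 319
S3: 3·23 + 4·297 + 1·7 = 1264
S4: 3·19 + 4·234 + 1·1 = 994
S5: 3·22 + 4·265 + 1·7 = 1133
S6: 3·20 + 4·272 + 1·3 = 1151
S7: 3·9 + 4·176 + 1·9 = 740
S8: 3·24 + 4·291 + 1·3 = 1239
S9: 3·23 + 4·344 + 1·9 = 1454
Lowest: S2 at 319.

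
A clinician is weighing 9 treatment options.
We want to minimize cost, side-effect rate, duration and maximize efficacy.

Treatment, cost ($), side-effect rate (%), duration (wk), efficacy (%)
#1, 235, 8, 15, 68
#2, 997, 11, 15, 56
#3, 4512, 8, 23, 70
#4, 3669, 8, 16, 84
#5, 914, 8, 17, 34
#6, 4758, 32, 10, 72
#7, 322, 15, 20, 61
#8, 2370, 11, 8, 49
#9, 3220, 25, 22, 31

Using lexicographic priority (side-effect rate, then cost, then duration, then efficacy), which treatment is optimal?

First minimize side-effect rate: best is 8, kept {#1, #3, #4, #5}.
Then minimize cost: best is 235, kept {#1}.

#1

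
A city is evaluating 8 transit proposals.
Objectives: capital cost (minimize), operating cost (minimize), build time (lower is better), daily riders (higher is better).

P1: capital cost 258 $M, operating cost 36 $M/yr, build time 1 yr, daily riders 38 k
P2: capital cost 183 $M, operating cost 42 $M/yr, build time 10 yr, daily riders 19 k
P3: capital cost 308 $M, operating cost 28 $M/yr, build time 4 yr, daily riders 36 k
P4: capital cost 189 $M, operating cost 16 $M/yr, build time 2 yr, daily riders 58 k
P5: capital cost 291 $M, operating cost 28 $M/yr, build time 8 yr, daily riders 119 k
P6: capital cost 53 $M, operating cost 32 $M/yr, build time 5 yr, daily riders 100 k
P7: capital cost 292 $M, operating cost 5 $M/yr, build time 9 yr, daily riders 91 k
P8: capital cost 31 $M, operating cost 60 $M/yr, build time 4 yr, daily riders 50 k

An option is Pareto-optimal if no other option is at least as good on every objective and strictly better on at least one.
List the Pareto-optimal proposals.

P1, P4, P5, P6, P7, P8

P1: not dominated (best build time).
P2: dominated by P6 (capital cost 53≤183, operating cost 32≤42, build time 5≤10, daily riders 100≥19).
P3: dominated by P4 (capital cost 189≤308, operating cost 16≤28, build time 2≤4, daily riders 58≥36).
P4: not dominated.
P5: not dominated (best daily riders).
P6: not dominated.
P7: not dominated (best operating cost).
P8: not dominated (best capital cost).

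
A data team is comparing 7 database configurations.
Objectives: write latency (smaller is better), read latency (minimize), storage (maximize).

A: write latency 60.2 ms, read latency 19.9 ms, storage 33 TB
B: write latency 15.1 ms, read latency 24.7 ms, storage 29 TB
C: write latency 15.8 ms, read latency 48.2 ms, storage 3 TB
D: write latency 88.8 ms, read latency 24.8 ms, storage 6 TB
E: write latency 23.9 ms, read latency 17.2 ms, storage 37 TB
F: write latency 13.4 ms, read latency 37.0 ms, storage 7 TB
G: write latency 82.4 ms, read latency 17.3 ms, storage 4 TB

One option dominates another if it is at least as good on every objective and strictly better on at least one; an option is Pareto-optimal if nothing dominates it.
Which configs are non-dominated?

B, E, F

A: dominated by E (write latency 23.9≤60.2, read latency 17.2≤19.9, storage 37≥33).
B: not dominated.
C: dominated by B (write latency 15.1≤15.8, read latency 24.7≤48.2, storage 29≥3).
D: dominated by A (write latency 60.2≤88.8, read latency 19.9≤24.8, storage 33≥6).
E: not dominated (best read latency).
F: not dominated (best write latency).
G: dominated by E (write latency 23.9≤82.4, read latency 17.2≤17.3, storage 37≥4).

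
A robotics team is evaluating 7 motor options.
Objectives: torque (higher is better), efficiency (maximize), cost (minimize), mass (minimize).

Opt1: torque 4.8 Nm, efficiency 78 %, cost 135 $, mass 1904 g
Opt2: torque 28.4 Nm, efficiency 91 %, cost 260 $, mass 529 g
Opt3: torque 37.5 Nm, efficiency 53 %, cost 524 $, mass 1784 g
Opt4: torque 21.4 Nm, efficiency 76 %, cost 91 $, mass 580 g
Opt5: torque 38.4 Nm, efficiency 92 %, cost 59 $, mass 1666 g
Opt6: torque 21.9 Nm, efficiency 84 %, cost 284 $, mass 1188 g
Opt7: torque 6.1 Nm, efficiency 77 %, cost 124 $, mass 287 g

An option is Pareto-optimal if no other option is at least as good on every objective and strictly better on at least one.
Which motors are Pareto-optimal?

Opt2, Opt4, Opt5, Opt7

Opt1: dominated by Opt5 (torque 38.4≥4.8, efficiency 92≥78, cost 59≤135, mass 1666≤1904).
Opt2: not dominated.
Opt3: dominated by Opt5 (torque 38.4≥37.5, efficiency 92≥53, cost 59≤524, mass 1666≤1784).
Opt4: not dominated.
Opt5: not dominated (best torque).
Opt6: dominated by Opt2 (torque 28.4≥21.9, efficiency 91≥84, cost 260≤284, mass 529≤1188).
Opt7: not dominated (best mass).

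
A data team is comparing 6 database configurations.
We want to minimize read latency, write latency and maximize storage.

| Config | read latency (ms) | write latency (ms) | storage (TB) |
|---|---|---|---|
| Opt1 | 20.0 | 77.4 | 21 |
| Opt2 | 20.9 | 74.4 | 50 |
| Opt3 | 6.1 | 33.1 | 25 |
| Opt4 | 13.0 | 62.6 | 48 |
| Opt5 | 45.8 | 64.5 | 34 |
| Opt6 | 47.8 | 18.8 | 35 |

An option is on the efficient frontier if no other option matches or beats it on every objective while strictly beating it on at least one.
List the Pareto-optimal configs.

Opt1: dominated by Opt3 (read latency 6.1≤20.0, write latency 33.1≤77.4, storage 25≥21).
Opt2: not dominated (best storage).
Opt3: not dominated (best read latency).
Opt4: not dominated.
Opt5: dominated by Opt4 (read latency 13.0≤45.8, write latency 62.6≤64.5, storage 48≥34).
Opt6: not dominated (best write latency).

Opt2, Opt3, Opt4, Opt6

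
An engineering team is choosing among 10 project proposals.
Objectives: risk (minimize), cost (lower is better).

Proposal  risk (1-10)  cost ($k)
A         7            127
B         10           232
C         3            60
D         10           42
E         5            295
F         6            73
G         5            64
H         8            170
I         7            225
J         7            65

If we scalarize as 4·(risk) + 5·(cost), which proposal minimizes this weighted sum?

A: 4·7 + 5·127 = 663
B: 4·10 + 5·232 = 1200
C: 4·3 + 5·60 = 312
D: 4·10 + 5·42 = 250
E: 4·5 + 5·295 = 1495
F: 4·6 + 5·73 = 389
G: 4·5 + 5·64 = 340
H: 4·8 + 5·170 = 882
I: 4·7 + 5·225 = 1153
J: 4·7 + 5·65 = 353
Lowest: D at 250.

D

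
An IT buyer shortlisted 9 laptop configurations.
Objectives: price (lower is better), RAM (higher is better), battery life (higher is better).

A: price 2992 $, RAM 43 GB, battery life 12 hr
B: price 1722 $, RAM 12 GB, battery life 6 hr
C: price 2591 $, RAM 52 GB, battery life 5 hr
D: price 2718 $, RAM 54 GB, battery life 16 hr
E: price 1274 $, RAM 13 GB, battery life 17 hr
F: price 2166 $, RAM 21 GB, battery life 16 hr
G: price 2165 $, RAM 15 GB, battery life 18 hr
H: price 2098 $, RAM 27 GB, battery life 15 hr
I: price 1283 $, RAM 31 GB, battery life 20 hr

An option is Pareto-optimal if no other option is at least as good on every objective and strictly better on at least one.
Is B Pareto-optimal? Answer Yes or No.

No

E vs B: price 1274≤1722, RAM 13≥12, battery life 17≥6 — E is at least as good on every objective and strictly better on at least one, so E dominates B.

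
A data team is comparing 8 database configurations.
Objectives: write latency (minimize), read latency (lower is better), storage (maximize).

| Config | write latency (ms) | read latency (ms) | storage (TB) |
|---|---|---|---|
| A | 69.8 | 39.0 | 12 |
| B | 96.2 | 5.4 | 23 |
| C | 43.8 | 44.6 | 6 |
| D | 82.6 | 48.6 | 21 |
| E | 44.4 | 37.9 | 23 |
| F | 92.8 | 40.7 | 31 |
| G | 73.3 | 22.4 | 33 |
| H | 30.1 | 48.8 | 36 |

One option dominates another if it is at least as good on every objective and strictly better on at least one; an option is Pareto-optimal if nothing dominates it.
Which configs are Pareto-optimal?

B, C, E, G, H

A: dominated by E (write latency 44.4≤69.8, read latency 37.9≤39.0, storage 23≥12).
B: not dominated (best read latency).
C: not dominated.
D: dominated by E (write latency 44.4≤82.6, read latency 37.9≤48.6, storage 23≥21).
E: not dominated.
F: dominated by G (write latency 73.3≤92.8, read latency 22.4≤40.7, storage 33≥31).
G: not dominated.
H: not dominated (best write latency).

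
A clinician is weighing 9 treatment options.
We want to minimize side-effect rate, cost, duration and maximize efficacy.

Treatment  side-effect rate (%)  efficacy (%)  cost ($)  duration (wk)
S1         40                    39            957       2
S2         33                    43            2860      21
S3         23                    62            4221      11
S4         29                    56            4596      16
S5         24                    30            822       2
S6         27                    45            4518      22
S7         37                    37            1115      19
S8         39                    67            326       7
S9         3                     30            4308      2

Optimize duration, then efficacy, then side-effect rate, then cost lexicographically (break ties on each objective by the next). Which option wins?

First minimize duration: best is 2, kept {S1, S5, S9}.
Then maximize efficacy: best is 39, kept {S1}.

S1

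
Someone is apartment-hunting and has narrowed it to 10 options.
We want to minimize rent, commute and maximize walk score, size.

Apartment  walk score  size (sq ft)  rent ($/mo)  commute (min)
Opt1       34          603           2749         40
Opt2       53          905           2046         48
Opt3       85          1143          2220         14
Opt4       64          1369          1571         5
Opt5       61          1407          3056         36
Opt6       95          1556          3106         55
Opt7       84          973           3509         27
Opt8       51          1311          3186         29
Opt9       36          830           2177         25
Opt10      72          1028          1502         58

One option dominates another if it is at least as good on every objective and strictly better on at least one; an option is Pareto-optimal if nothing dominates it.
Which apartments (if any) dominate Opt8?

Opt4: walk score 64≥51, size 1369≥1311, rent 1571≤3186, commute 5≤29 — dominates Opt8.
Others (Opt1, Opt2, Opt3, Opt5, Opt6, Opt7, Opt9, Opt10) are each worse than Opt8 on at least one objective.

Opt4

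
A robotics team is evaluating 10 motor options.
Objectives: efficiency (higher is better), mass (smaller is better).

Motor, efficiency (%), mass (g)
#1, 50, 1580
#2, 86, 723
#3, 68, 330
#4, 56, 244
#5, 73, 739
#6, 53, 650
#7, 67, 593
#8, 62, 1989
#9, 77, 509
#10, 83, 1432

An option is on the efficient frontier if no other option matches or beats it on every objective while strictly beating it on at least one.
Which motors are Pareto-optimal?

#1: dominated by #2 (efficiency 86≥50, mass 723≤1580).
#2: not dominated (best efficiency).
#3: not dominated.
#4: not dominated (best mass).
#5: dominated by #2 (efficiency 86≥73, mass 723≤739).
#6: dominated by #3 (efficiency 68≥53, mass 330≤650).
#7: dominated by #3 (efficiency 68≥67, mass 330≤593).
#8: dominated by #2 (efficiency 86≥62, mass 723≤1989).
#9: not dominated.
#10: dominated by #2 (efficiency 86≥83, mass 723≤1432).

#2, #3, #4, #9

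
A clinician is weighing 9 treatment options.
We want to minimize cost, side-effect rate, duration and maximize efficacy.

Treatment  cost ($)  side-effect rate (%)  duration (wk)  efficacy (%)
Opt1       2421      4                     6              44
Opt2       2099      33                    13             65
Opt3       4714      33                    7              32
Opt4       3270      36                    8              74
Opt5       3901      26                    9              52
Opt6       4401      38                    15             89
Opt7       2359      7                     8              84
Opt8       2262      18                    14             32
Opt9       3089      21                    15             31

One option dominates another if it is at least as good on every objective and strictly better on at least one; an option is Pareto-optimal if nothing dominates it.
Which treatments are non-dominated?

Opt1, Opt2, Opt6, Opt7, Opt8

Opt1: not dominated (best side-effect rate).
Opt2: not dominated (best cost).
Opt3: dominated by Opt1 (cost 2421≤4714, side-effect rate 4≤33, duration 6≤7, efficacy 44≥32).
Opt4: dominated by Opt7 (cost 2359≤3270, side-effect rate 7≤36, duration 8≤8, efficacy 84≥74).
Opt5: dominated by Opt7 (cost 2359≤3901, side-effect rate 7≤26, duration 8≤9, efficacy 84≥52).
Opt6: not dominated (best efficacy).
Opt7: not dominated.
Opt8: not dominated.
Opt9: dominated by Opt1 (cost 2421≤3089, side-effect rate 4≤21, duration 6≤15, efficacy 44≥31).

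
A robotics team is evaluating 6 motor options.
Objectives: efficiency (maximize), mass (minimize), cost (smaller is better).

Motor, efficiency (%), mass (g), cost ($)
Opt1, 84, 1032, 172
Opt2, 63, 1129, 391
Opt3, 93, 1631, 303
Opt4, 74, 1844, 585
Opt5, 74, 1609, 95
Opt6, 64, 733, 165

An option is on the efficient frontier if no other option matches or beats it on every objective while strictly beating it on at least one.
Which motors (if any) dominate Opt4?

Opt1: efficiency 84≥74, mass 1032≤1844, cost 172≤585 — dominates Opt4.
Opt3: efficiency 93≥74, mass 1631≤1844, cost 303≤585 — dominates Opt4.
Opt5: efficiency 74≥74, mass 1609≤1844, cost 95≤585 — dominates Opt4.
Others (Opt2, Opt6) are each worse than Opt4 on at least one objective.

Opt1, Opt3, Opt5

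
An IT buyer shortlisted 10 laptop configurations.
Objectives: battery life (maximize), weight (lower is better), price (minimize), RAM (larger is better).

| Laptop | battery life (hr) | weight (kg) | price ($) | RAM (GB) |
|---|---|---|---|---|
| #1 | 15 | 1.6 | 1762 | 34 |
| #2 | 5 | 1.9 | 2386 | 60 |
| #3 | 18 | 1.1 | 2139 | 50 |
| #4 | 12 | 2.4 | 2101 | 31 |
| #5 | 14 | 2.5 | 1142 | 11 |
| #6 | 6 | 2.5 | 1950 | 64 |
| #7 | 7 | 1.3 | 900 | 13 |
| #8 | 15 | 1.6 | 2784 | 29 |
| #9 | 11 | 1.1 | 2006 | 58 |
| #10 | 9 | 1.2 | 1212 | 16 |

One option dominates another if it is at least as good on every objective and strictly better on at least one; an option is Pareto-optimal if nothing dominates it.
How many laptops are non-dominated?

#1: not dominated.
#2: not dominated.
#3: not dominated (best battery life).
#4: dominated by #1 (battery life 15≥12, weight 1.6≤2.4, price 1762≤2101, RAM 34≥31).
#5: not dominated.
#6: not dominated (best RAM).
#7: not dominated (best price).
#8: dominated by #1 (battery life 15≥15, weight 1.6≤1.6, price 1762≤2784, RAM 34≥29).
#9: not dominated.
#10: not dominated.
Pareto-optimal: #1, #2, #3, #5, #6, #7, #9, #10 → 8.

8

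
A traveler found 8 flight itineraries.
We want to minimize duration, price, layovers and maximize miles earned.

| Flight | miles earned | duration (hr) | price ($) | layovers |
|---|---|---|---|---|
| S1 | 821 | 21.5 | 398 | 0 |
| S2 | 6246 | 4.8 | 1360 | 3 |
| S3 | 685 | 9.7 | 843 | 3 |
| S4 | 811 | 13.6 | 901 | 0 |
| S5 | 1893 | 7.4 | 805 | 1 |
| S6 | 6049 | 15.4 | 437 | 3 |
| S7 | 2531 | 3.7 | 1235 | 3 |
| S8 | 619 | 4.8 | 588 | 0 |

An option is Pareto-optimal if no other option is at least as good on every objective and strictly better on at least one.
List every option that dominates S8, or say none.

none

S1: worse on duration (21.5 vs 4.8).
S2: worse on price (1360 vs 588).
S3: worse on duration (9.7 vs 4.8).
S4: worse on duration (13.6 vs 4.8).
S5: worse on duration (7.4 vs 4.8).
S6: worse on duration (15.4 vs 4.8).
S7: worse on price (1235 vs 588).
No option dominates S8.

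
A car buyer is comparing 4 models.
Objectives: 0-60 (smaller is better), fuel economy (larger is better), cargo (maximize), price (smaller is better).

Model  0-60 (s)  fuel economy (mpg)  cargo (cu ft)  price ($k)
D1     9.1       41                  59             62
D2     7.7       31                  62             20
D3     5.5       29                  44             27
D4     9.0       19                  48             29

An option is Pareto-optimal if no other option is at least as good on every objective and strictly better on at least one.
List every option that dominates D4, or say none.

D2

D2: 0-60 7.7≤9.0, fuel economy 31≥19, cargo 62≥48, price 20≤29 — dominates D4.
Others (D1, D3) are each worse than D4 on at least one objective.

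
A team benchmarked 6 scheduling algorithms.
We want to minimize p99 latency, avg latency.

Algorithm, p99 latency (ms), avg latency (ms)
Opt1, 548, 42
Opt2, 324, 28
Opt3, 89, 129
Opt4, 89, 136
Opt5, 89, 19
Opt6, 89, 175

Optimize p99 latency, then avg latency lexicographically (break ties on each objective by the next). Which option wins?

First minimize p99 latency: best is 89, kept {Opt3, Opt4, Opt5, Opt6}.
Then minimize avg latency: best is 19, kept {Opt5}.

Opt5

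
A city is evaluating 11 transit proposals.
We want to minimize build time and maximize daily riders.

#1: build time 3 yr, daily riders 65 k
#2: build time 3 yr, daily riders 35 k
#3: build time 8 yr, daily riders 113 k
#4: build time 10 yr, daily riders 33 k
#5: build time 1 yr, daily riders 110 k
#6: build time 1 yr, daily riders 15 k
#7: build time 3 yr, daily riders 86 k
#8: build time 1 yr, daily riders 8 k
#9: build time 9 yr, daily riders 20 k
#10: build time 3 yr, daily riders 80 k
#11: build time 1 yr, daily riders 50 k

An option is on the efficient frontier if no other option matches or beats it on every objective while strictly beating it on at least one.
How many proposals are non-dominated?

2

#1: dominated by #5 (build time 1≤3, daily riders 110≥65).
#2: dominated by #1 (build time 3≤3, daily riders 65≥35).
#3: not dominated (best daily riders).
#4: dominated by #1 (build time 3≤10, daily riders 65≥33).
#5: not dominated.
#6: dominated by #5 (build time 1≤1, daily riders 110≥15).
#7: dominated by #5 (build time 1≤3, daily riders 110≥86).
#8: dominated by #5 (build time 1≤1, daily riders 110≥8).
#9: dominated by #1 (build time 3≤9, daily riders 65≥20).
#10: dominated by #5 (build time 1≤3, daily riders 110≥80).
#11: dominated by #5 (build time 1≤1, daily riders 110≥50).
Pareto-optimal: #3, #5 → 2.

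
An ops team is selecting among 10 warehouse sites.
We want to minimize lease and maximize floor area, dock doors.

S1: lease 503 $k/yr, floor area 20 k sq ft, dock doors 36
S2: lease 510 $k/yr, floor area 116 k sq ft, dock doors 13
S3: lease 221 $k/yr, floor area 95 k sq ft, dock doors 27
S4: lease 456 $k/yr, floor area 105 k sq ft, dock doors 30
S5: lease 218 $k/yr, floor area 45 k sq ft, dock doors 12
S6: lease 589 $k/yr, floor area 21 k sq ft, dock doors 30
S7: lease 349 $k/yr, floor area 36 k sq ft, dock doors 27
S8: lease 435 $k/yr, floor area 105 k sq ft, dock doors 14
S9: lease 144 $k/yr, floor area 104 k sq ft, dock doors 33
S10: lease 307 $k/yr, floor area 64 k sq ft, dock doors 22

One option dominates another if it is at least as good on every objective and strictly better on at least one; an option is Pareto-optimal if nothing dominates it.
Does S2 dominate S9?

No

S2 vs S9: S2 is worse on lease (510 vs 144), so it does not dominate S9.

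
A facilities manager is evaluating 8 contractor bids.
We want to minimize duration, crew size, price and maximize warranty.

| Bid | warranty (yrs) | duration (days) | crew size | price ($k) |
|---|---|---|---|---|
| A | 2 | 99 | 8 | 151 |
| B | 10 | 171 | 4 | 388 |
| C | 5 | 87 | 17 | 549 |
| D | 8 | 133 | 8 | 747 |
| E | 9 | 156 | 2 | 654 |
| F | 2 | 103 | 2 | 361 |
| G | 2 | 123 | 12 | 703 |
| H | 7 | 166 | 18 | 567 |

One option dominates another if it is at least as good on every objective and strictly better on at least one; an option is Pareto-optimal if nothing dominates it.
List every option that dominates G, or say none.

A: warranty 2≥2, duration 99≤123, crew size 8≤12, price 151≤703 — dominates G.
F: warranty 2≥2, duration 103≤123, crew size 2≤12, price 361≤703 — dominates G.
Others (B, C, D, E, H) are each worse than G on at least one objective.

A, F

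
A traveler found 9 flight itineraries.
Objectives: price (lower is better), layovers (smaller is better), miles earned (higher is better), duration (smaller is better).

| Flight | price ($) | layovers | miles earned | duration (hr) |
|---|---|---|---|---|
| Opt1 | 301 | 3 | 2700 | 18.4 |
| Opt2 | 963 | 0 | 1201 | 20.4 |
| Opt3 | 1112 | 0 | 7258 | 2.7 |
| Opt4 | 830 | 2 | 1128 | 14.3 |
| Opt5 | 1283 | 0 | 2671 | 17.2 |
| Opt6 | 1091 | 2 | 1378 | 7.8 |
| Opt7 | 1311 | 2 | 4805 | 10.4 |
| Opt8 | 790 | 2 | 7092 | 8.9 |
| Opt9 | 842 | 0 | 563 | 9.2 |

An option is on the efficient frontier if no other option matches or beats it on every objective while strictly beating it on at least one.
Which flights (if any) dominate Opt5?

Opt3

Opt3: price 1112≤1283, layovers 0≤0, miles earned 7258≥2671, duration 2.7≤17.2 — dominates Opt5.
Others (Opt1, Opt2, Opt4, Opt6, Opt7, Opt8, Opt9) are each worse than Opt5 on at least one objective.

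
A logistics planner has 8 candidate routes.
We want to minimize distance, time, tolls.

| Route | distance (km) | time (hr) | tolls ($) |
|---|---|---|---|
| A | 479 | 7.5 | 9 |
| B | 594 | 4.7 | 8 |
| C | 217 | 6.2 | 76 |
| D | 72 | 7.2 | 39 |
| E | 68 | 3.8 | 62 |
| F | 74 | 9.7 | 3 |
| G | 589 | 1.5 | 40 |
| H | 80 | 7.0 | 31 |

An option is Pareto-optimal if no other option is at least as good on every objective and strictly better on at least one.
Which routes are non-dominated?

A: not dominated.
B: not dominated.
C: dominated by E (distance 68≤217, time 3.8≤6.2, tolls 62≤76).
D: not dominated.
E: not dominated (best distance).
F: not dominated (best tolls).
G: not dominated (best time).
H: not dominated.

A, B, D, E, F, G, H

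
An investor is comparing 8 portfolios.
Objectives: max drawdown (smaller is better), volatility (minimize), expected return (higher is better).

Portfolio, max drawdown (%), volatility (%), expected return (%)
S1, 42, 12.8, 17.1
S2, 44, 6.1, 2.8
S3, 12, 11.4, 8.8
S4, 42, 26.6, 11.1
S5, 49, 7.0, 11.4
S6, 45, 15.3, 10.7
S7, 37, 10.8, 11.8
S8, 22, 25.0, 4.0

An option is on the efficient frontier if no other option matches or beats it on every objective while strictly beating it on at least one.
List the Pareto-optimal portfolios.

S1, S2, S3, S5, S7

S1: not dominated (best expected return).
S2: not dominated (best volatility).
S3: not dominated (best max drawdown).
S4: dominated by S1 (max drawdown 42≤42, volatility 12.8≤26.6, expected return 17.1≥11.1).
S5: not dominated.
S6: dominated by S1 (max drawdown 42≤45, volatility 12.8≤15.3, expected return 17.1≥10.7).
S7: not dominated.
S8: dominated by S3 (max drawdown 12≤22, volatility 11.4≤25.0, expected return 8.8≥4.0).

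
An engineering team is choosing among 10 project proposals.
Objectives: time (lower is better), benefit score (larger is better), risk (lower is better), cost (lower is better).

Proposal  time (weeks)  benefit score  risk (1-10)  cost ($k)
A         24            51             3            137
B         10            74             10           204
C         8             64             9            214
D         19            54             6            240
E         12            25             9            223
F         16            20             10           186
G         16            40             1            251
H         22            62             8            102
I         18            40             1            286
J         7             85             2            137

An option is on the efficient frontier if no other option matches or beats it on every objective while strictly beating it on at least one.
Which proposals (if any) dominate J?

none

A: worse on time (24 vs 7).
B: worse on time (10 vs 7).
C: worse on time (8 vs 7).
D: worse on time (19 vs 7).
E: worse on time (12 vs 7).
F: worse on time (16 vs 7).
G: worse on time (16 vs 7).
H: worse on time (22 vs 7).
I: worse on time (18 vs 7).
No option dominates J.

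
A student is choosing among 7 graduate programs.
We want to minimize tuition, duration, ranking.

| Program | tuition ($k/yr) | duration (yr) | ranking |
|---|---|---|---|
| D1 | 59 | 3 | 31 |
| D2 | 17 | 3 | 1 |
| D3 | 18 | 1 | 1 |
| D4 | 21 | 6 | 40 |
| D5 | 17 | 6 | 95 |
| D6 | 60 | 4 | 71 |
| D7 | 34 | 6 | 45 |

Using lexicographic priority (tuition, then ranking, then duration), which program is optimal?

First minimize tuition: best is 17, kept {D2, D5}.
Then minimize ranking: best is 1, kept {D2}.

D2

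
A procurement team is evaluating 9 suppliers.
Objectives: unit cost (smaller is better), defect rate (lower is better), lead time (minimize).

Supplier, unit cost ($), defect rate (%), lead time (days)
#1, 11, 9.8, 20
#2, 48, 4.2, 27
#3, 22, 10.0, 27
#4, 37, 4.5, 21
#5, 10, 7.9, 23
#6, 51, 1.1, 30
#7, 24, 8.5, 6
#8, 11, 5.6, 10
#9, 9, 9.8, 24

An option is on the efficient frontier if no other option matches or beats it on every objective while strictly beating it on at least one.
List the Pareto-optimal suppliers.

#2, #4, #5, #6, #7, #8, #9

#1: dominated by #8 (unit cost 11≤11, defect rate 5.6≤9.8, lead time 10≤20).
#2: not dominated.
#3: dominated by #1 (unit cost 11≤22, defect rate 9.8≤10.0, lead time 20≤27).
#4: not dominated.
#5: not dominated.
#6: not dominated (best defect rate).
#7: not dominated (best lead time).
#8: not dominated.
#9: not dominated (best unit cost).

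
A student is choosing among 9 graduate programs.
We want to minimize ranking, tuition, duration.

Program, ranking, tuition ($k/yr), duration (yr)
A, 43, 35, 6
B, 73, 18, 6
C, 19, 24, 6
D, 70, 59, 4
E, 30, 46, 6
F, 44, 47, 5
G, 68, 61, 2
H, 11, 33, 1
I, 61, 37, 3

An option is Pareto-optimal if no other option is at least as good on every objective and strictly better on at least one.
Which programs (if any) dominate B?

none

A: worse on tuition (35 vs 18).
C: worse on tuition (24 vs 18).
D: worse on tuition (59 vs 18).
E: worse on tuition (46 vs 18).
F: worse on tuition (47 vs 18).
G: worse on tuition (61 vs 18).
H: worse on tuition (33 vs 18).
I: worse on tuition (37 vs 18).
No option dominates B.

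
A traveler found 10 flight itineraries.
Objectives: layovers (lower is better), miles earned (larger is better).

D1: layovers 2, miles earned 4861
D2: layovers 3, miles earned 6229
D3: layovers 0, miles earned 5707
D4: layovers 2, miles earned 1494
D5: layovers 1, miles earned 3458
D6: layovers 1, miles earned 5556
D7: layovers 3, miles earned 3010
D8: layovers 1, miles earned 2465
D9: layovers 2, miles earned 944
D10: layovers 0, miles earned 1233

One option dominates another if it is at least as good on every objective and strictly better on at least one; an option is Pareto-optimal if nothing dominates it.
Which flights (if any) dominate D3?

D1: worse on layovers (2 vs 0).
D2: worse on layovers (3 vs 0).
D4: worse on layovers (2 vs 0).
D5: worse on layovers (1 vs 0).
D6: worse on layovers (1 vs 0).
D7: worse on layovers (3 vs 0).
D8: worse on layovers (1 vs 0).
D9: worse on layovers (2 vs 0).
D10: worse on miles earned (1233 vs 5707).
No option dominates D3.

none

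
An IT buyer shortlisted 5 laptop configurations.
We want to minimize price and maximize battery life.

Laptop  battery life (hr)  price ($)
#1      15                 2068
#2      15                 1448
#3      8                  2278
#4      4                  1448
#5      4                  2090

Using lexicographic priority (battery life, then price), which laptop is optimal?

#2

First maximize battery life: best is 15, kept {#1, #2}.
Then minimize price: best is 1448, kept {#2}.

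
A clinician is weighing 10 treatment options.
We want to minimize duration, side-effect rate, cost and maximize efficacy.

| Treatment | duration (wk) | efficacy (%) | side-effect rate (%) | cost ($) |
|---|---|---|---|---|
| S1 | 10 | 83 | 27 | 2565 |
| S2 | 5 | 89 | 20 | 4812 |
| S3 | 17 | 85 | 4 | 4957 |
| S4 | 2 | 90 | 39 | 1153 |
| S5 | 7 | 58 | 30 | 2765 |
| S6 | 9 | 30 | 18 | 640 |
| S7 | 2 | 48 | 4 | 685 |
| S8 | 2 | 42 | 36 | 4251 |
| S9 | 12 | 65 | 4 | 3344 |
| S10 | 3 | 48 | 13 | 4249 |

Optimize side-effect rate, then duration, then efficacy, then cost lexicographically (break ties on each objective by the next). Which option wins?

S7

First minimize side-effect rate: best is 4, kept {S3, S7, S9}.
Then minimize duration: best is 2, kept {S7}.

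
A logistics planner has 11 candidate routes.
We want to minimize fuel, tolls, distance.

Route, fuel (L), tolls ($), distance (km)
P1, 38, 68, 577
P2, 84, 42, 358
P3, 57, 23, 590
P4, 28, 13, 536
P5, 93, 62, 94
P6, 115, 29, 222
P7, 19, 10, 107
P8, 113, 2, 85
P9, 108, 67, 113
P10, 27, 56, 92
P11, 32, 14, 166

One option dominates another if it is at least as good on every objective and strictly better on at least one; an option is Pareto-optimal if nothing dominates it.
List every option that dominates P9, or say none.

P5: fuel 93≤108, tolls 62≤67, distance 94≤113 — dominates P9.
P7: fuel 19≤108, tolls 10≤67, distance 107≤113 — dominates P9.
P10: fuel 27≤108, tolls 56≤67, distance 92≤113 — dominates P9.
Others (P1, P2, P3, P4, P6, P8, P11) are each worse than P9 on at least one objective.

P5, P7, P10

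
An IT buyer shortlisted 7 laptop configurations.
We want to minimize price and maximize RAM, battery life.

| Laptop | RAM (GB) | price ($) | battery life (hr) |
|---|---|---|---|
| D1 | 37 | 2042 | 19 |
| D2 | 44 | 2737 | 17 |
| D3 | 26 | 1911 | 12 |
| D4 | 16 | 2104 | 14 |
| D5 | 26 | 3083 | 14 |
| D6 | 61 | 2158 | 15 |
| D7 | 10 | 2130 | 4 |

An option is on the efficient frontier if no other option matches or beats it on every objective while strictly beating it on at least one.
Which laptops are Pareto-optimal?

D1, D2, D3, D6

D1: not dominated (best battery life).
D2: not dominated.
D3: not dominated (best price).
D4: dominated by D1 (RAM 37≥16, price 2042≤2104, battery life 19≥14).
D5: dominated by D1 (RAM 37≥26, price 2042≤3083, battery life 19≥14).
D6: not dominated (best RAM).
D7: dominated by D1 (RAM 37≥10, price 2042≤2130, battery life 19≥4).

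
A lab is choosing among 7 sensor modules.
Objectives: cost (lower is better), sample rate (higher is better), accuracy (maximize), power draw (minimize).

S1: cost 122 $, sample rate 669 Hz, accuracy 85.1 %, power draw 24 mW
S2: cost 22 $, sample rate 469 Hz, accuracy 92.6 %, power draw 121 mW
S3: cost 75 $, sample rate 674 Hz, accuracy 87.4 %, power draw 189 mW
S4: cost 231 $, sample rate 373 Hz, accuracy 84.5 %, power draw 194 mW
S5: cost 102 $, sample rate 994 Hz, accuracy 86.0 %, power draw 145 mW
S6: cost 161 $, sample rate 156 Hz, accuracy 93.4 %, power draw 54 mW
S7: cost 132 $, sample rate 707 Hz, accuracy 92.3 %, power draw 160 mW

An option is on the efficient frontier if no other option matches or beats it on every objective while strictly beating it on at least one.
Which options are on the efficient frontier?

S1: not dominated (best power draw).
S2: not dominated (best cost).
S3: not dominated.
S4: dominated by S1 (cost 122≤231, sample rate 669≥373, accuracy 85.1≥84.5, power draw 24≤194).
S5: not dominated (best sample rate).
S6: not dominated (best accuracy).
S7: not dominated.

S1, S2, S3, S5, S6, S7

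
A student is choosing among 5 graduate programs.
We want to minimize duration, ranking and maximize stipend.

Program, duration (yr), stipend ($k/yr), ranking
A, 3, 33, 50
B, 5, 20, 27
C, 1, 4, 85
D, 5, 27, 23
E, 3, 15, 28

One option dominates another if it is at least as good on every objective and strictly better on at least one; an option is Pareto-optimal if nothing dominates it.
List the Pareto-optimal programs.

A, C, D, E

A: not dominated (best stipend).
B: dominated by D (duration 5≤5, stipend 27≥20, ranking 23≤27).
C: not dominated (best duration).
D: not dominated (best ranking).
E: not dominated.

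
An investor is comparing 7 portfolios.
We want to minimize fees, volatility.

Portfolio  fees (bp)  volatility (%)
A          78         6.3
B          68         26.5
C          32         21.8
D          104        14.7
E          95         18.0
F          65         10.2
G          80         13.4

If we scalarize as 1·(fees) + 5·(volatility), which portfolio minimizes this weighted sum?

A

A: 1·78 + 5·6.3 = 109.5
B: 1·68 + 5·26.5 = 200.5
C: 1·32 + 5·21.8 = 141.0
D: 1·104 + 5·14.7 = 177.5
E: 1·95 + 5·18.0 = 185.0
F: 1·65 + 5·10.2 = 116.0
G: 1·80 + 5·13.4 = 147.0
Lowest: A at 109.5.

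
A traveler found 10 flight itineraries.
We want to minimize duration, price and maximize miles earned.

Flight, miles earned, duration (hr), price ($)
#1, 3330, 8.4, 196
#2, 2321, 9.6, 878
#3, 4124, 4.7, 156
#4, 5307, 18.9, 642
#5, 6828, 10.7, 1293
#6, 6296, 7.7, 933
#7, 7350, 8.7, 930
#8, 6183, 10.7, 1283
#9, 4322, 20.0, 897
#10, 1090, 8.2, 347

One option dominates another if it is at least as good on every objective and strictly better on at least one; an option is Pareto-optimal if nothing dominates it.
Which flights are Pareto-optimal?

#1: dominated by #3 (miles earned 4124≥3330, duration 4.7≤8.4, price 156≤196).
#2: dominated by #1 (miles earned 3330≥2321, duration 8.4≤9.6, price 196≤878).
#3: not dominated (best duration).
#4: not dominated.
#5: dominated by #7 (miles earned 7350≥6828, duration 8.7≤10.7, price 930≤1293).
#6: not dominated.
#7: not dominated (best miles earned).
#8: dominated by #6 (miles earned 6296≥6183, duration 7.7≤10.7, price 933≤1283).
#9: dominated by #4 (miles earned 5307≥4322, duration 18.9≤20.0, price 642≤897).
#10: dominated by #3 (miles earned 4124≥1090, duration 4.7≤8.2, price 156≤347).

#3, #4, #6, #7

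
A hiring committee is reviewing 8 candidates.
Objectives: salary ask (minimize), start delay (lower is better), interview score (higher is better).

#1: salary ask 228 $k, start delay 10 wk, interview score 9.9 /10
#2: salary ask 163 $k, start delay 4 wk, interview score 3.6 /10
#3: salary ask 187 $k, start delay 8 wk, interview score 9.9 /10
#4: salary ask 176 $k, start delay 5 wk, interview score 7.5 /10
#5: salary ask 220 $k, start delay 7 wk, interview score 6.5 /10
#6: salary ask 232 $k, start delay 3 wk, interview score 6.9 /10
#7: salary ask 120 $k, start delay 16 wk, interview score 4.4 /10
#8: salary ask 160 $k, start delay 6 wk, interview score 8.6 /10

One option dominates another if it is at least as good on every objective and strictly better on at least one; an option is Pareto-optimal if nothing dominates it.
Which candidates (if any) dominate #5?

#4: salary ask 176≤220, start delay 5≤7, interview score 7.5≥6.5 — dominates #5.
#8: salary ask 160≤220, start delay 6≤7, interview score 8.6≥6.5 — dominates #5.
Others (#1, #2, #3, #6, #7) are each worse than #5 on at least one objective.

#4, #8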